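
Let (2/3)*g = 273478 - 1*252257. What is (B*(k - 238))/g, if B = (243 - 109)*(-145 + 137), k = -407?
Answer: 460960/21221 ≈ 21.722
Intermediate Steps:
g = 63663/2 (g = 3*(273478 - 1*252257)/2 = 3*(273478 - 252257)/2 = (3/2)*21221 = 63663/2 ≈ 31832.)
B = -1072 (B = 134*(-8) = -1072)
(B*(k - 238))/g = (-1072*(-407 - 238))/(63663/2) = -1072*(-645)*(2/63663) = 691440*(2/63663) = 460960/21221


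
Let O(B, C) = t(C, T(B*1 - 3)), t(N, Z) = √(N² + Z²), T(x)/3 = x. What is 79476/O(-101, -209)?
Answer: 79476*√5641/28205 ≈ 211.64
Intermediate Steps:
T(x) = 3*x
O(B, C) = √(C² + (-9 + 3*B)²) (O(B, C) = √(C² + (3*(B*1 - 3))²) = √(C² + (3*(B - 3))²) = √(C² + (3*(-3 + B))²) = √(C² + (-9 + 3*B)²))
79476/O(-101, -209) = 79476/(√((-209)² + 9*(-3 - 101)²)) = 79476/(√(43681 + 9*(-104)²)) = 79476/(√(43681 + 9*10816)) = 79476/(√(43681 + 97344)) = 79476/(√141025) = 79476/((5*√5641)) = 79476*(√5641/28205) = 79476*√5641/28205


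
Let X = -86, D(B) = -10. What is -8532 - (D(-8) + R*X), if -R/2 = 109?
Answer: -27270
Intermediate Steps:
R = -218 (R = -2*109 = -218)
-8532 - (D(-8) + R*X) = -8532 - (-10 - 218*(-86)) = -8532 - (-10 + 18748) = -8532 - 1*18738 = -8532 - 18738 = -27270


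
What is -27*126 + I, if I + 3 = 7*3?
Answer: -3384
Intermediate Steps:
I = 18 (I = -3 + 7*3 = -3 + 21 = 18)
-27*126 + I = -27*126 + 18 = -3402 + 18 = -3384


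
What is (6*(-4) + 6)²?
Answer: 324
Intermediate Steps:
(6*(-4) + 6)² = (-24 + 6)² = (-18)² = 324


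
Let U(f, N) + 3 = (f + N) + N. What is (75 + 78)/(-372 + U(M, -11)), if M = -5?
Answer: -51/134 ≈ -0.38060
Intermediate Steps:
U(f, N) = -3 + f + 2*N (U(f, N) = -3 + ((f + N) + N) = -3 + ((N + f) + N) = -3 + (f + 2*N) = -3 + f + 2*N)
(75 + 78)/(-372 + U(M, -11)) = (75 + 78)/(-372 + (-3 - 5 + 2*(-11))) = 153/(-372 + (-3 - 5 - 22)) = 153/(-372 - 30) = 153/(-402) = 153*(-1/402) = -51/134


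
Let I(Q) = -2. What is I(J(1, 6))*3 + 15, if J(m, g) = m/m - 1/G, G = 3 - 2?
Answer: 9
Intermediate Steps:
G = 1
J(m, g) = 0 (J(m, g) = m/m - 1/1 = 1 - 1*1 = 1 - 1 = 0)
I(J(1, 6))*3 + 15 = -2*3 + 15 = -6 + 15 = 9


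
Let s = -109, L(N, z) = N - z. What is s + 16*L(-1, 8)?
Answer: -253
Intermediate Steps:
s + 16*L(-1, 8) = -109 + 16*(-1 - 1*8) = -109 + 16*(-1 - 8) = -109 + 16*(-9) = -109 - 144 = -253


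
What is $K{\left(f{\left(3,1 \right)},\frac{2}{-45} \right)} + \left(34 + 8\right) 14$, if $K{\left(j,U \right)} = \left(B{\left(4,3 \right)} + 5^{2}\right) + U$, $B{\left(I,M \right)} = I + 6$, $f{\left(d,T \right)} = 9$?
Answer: $\frac{28033}{45} \approx 622.96$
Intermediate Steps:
$B{\left(I,M \right)} = 6 + I$
$K{\left(j,U \right)} = 35 + U$ ($K{\left(j,U \right)} = \left(\left(6 + 4\right) + 5^{2}\right) + U = \left(10 + 25\right) + U = 35 + U$)
$K{\left(f{\left(3,1 \right)},\frac{2}{-45} \right)} + \left(34 + 8\right) 14 = \left(35 + \frac{2}{-45}\right) + \left(34 + 8\right) 14 = \left(35 + 2 \left(- \frac{1}{45}\right)\right) + 42 \cdot 14 = \left(35 - \frac{2}{45}\right) + 588 = \frac{1573}{45} + 588 = \frac{28033}{45}$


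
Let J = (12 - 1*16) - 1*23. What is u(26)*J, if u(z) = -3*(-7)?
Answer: -567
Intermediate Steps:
u(z) = 21
J = -27 (J = (12 - 16) - 23 = -4 - 23 = -27)
u(26)*J = 21*(-27) = -567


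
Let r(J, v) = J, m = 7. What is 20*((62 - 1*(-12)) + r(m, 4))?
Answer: 1620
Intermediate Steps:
20*((62 - 1*(-12)) + r(m, 4)) = 20*((62 - 1*(-12)) + 7) = 20*((62 + 12) + 7) = 20*(74 + 7) = 20*81 = 1620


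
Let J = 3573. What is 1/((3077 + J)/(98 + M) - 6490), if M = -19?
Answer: -79/506060 ≈ -0.00015611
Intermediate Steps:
1/((3077 + J)/(98 + M) - 6490) = 1/((3077 + 3573)/(98 - 19) - 6490) = 1/(6650/79 - 6490) = 1/(-506060/79) = -79/506060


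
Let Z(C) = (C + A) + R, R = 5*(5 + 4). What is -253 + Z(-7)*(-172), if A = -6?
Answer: -5757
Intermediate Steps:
R = 45 (R = 5*9 = 45)
Z(C) = 39 + C (Z(C) = (C - 6) + 45 = (-6 + C) + 45 = 39 + C)
-253 + Z(-7)*(-172) = -253 + (39 - 7)*(-172) = -253 + 32*(-172) = -253 - 5504 = -5757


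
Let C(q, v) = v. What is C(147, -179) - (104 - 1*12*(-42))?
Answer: -787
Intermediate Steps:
C(147, -179) - (104 - 1*12*(-42)) = -179 - (104 - 1*12*(-42)) = -179 - (104 - 12*(-42)) = -179 - (104 + 504) = -179 - 1*608 = -179 - 608 = -787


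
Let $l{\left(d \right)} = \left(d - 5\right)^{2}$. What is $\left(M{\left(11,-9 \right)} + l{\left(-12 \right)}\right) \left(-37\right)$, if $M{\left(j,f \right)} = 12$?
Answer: $-11137$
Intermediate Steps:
$l{\left(d \right)} = \left(-5 + d\right)^{2}$
$\left(M{\left(11,-9 \right)} + l{\left(-12 \right)}\right) \left(-37\right) = \left(12 + \left(-5 - 12\right)^{2}\right) \left(-37\right) = \left(12 + \left(-17\right)^{2}\right) \left(-37\right) = \left(12 + 289\right) \left(-37\right) = 301 \left(-37\right) = -11137$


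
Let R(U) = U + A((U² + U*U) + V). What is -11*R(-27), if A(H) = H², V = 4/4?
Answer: -23415194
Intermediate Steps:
V = 1 (V = 4*(¼) = 1)
R(U) = U + (1 + 2*U²)² (R(U) = U + ((U² + U*U) + 1)² = U + ((U² + U²) + 1)² = U + (2*U² + 1)² = U + (1 + 2*U²)²)
-11*R(-27) = -11*(-27 + (1 + 2*(-27)²)²) = -11*(-27 + (1 + 2*729)²) = -11*(-27 + (1 + 1458)²) = -11*(-27 + 1459²) = -11*(-27 + 2128681) = -11*2128654 = -23415194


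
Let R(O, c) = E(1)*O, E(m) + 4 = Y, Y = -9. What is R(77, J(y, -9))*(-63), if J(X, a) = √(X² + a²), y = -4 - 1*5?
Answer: 63063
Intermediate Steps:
y = -9 (y = -4 - 5 = -9)
E(m) = -13 (E(m) = -4 - 9 = -13)
R(O, c) = -13*O
R(77, J(y, -9))*(-63) = -13*77*(-63) = -1001*(-63) = 63063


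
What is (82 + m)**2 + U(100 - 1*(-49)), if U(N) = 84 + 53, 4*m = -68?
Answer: 4362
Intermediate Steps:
m = -17 (m = (1/4)*(-68) = -17)
U(N) = 137
(82 + m)**2 + U(100 - 1*(-49)) = (82 - 17)**2 + 137 = 65**2 + 137 = 4225 + 137 = 4362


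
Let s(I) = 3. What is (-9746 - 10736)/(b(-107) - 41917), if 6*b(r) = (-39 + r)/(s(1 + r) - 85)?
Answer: 265188/542711 ≈ 0.48864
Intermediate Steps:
b(r) = 13/164 - r/492 (b(r) = ((-39 + r)/(3 - 85))/6 = ((-39 + r)/(-82))/6 = ((-39 + r)*(-1/82))/6 = (39/82 - r/82)/6 = 13/164 - r/492)
(-9746 - 10736)/(b(-107) - 41917) = (-9746 - 10736)/((13/164 - 1/492*(-107)) - 41917) = -20482/((13/164 + 107/492) - 41917) = -20482/(73/246 - 41917) = -20482/(-10311509/246) = -20482*(-246/10311509) = 265188/542711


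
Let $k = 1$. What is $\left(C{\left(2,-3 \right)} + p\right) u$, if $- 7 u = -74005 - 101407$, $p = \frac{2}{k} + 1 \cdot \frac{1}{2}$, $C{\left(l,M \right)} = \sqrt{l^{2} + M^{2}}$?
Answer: $\frac{438530}{7} + \frac{175412 \sqrt{13}}{7} \approx 1.53 \cdot 10^{5}$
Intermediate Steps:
$C{\left(l,M \right)} = \sqrt{M^{2} + l^{2}}$
$p = \frac{5}{2}$ ($p = \frac{2}{1} + 1 \cdot \frac{1}{2} = 2 \cdot 1 + 1 \cdot \frac{1}{2} = 2 + \frac{1}{2} = \frac{5}{2} \approx 2.5$)
$u = \frac{175412}{7}$ ($u = - \frac{-74005 - 101407}{7} = \left(- \frac{1}{7}\right) \left(-175412\right) = \frac{175412}{7} \approx 25059.0$)
$\left(C{\left(2,-3 \right)} + p\right) u = \left(\sqrt{\left(-3\right)^{2} + 2^{2}} + \frac{5}{2}\right) \frac{175412}{7} = \left(\sqrt{9 + 4} + \frac{5}{2}\right) \frac{175412}{7} = \left(\sqrt{13} + \frac{5}{2}\right) \frac{175412}{7} = \left(\frac{5}{2} + \sqrt{13}\right) \frac{175412}{7} = \frac{438530}{7} + \frac{175412 \sqrt{13}}{7}$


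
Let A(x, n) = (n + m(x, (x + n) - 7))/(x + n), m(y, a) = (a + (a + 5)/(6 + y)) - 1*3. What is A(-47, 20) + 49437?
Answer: 54727427/1107 ≈ 49438.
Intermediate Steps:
m(y, a) = -3 + a + (5 + a)/(6 + y) (m(y, a) = (a + (5 + a)/(6 + y)) - 3 = -3 + a + (5 + a)/(6 + y))
A(x, n) = (n + (-62 + 4*x + 7*n + x*(-7 + n + x))/(6 + x))/(n + x) (A(x, n) = (n + (-13 - 3*x + 7*((x + n) - 7) + ((x + n) - 7)*x)/(6 + x))/(x + n) = (n + (-13 - 3*x + 7*((n + x) - 7) + ((n + x) - 7)*x)/(6 + x))/(n + x) = (n + (-13 - 3*x + 7*(-7 + n + x) + (-7 + n + x)*x)/(6 + x))/(n + x) = (n + (-13 - 3*x + (-49 + 7*n + 7*x) + x*(-7 + n + x))/(6 + x))/(n + x) = (n + (-62 + 4*x + 7*n + x*(-7 + n + x))/(6 + x))/(n + x))
A(-47, 20) + 49437 = (-62 + 4*(-47) + 7*20 + 20*(6 - 47) - 47*(-7 + 20 - 47))/((6 - 47)*(20 - 47)) + 49437 = (-62 - 188 + 140 + 20*(-41) - 47*(-34))/(-41*(-27)) + 49437 = -1/41*(-1/27)*(-62 - 188 + 140 - 820 + 1598) + 49437 = -1/41*(-1/27)*668 + 49437 = 668/1107 + 49437 = 54727427/1107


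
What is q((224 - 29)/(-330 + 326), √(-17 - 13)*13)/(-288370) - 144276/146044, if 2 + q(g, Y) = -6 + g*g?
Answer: -167803137847/168458833120 ≈ -0.99611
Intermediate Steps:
q(g, Y) = -8 + g² (q(g, Y) = -2 + (-6 + g*g) = -2 + (-6 + g²) = -8 + g²)
q((224 - 29)/(-330 + 326), √(-17 - 13)*13)/(-288370) - 144276/146044 = (-8 + ((224 - 29)/(-330 + 326))²)/(-288370) - 144276/146044 = (-8 + (195/(-4))²)*(-1/288370) - 144276*1/146044 = (-8 + (195*(-¼))²)*(-1/288370) - 36069/36511 = (-8 + (-195/4)²)*(-1/288370) - 36069/36511 = (-8 + 38025/16)*(-1/288370) - 36069/36511 = (37897/16)*(-1/288370) - 36069/36511 = -37897/4613920 - 36069/36511 = -167803137847/168458833120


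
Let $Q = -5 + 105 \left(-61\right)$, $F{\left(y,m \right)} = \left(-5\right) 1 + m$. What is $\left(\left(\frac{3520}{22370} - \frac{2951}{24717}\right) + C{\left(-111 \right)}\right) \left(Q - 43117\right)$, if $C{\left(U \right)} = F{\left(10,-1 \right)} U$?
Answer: $- \frac{607969079944899}{18430643} \approx -3.2987 \cdot 10^{7}$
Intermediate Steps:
$F{\left(y,m \right)} = -5 + m$
$C{\left(U \right)} = - 6 U$ ($C{\left(U \right)} = \left(-5 - 1\right) U = - 6 U$)
$Q = -6410$ ($Q = -5 - 6405 = -6410$)
$\left(\left(\frac{3520}{22370} - \frac{2951}{24717}\right) + C{\left(-111 \right)}\right) \left(Q - 43117\right) = \left(\left(\frac{3520}{22370} - \frac{2951}{24717}\right) - -666\right) \left(-6410 - 43117\right) = \left(\left(3520 \cdot \frac{1}{22370} - \frac{2951}{24717}\right) + 666\right) \left(-49527\right) = \left(\left(\frac{352}{2237} - \frac{2951}{24717}\right) + 666\right) \left(-49527\right) = \left(\frac{2098997}{55291929} + 666\right) \left(-49527\right) = \frac{36826523711}{55291929} \left(-49527\right) = - \frac{607969079944899}{18430643}$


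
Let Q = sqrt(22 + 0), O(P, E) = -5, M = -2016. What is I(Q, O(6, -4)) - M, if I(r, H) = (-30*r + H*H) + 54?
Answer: 2095 - 30*sqrt(22) ≈ 1954.3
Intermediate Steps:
Q = sqrt(22) ≈ 4.6904
I(r, H) = 54 + H**2 - 30*r (I(r, H) = (-30*r + H**2) + 54 = (H**2 - 30*r) + 54 = 54 + H**2 - 30*r)
I(Q, O(6, -4)) - M = (54 + (-5)**2 - 30*sqrt(22)) - 1*(-2016) = (54 + 25 - 30*sqrt(22)) + 2016 = (79 - 30*sqrt(22)) + 2016 = 2095 - 30*sqrt(22)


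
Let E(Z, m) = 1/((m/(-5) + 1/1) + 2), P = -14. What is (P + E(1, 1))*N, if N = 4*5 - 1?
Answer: -3629/14 ≈ -259.21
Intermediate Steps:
E(Z, m) = 1/(3 - m/5) (E(Z, m) = 1/((m*(-⅕) + 1*1) + 2) = 1/((-m/5 + 1) + 2) = 1/((1 - m/5) + 2) = 1/(3 - m/5))
N = 19 (N = 20 - 1 = 19)
(P + E(1, 1))*N = (-14 - 5/(-15 + 1))*19 = (-14 - 5/(-14))*19 = (-14 - 5*(-1/14))*19 = (-14 + 5/14)*19 = -191/14*19 = -3629/14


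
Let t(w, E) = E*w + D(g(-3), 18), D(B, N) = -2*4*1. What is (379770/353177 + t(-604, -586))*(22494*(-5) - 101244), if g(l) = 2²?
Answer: -26714770274337588/353177 ≈ -7.5641e+10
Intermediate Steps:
g(l) = 4
D(B, N) = -8 (D(B, N) = -8*1 = -8)
t(w, E) = -8 + E*w (t(w, E) = E*w - 8 = -8 + E*w)
(379770/353177 + t(-604, -586))*(22494*(-5) - 101244) = (379770/353177 + (-8 - 586*(-604)))*(22494*(-5) - 101244) = (379770*(1/353177) + (-8 + 353944))*(-112470 - 101244) = (379770/353177 + 353936)*(-213714) = (125002434442/353177)*(-213714) = -26714770274337588/353177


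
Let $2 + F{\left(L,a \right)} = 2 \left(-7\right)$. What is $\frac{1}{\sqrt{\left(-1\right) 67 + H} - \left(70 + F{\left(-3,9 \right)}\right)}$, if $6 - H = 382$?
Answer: $- \frac{54}{3359} - \frac{i \sqrt{443}}{3359} \approx -0.016076 - 0.006266 i$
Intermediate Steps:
$F{\left(L,a \right)} = -16$ ($F{\left(L,a \right)} = -2 + 2 \left(-7\right) = -2 - 14 = -16$)
$H = -376$ ($H = 6 - 382 = -376$)
$\frac{1}{\sqrt{\left(-1\right) 67 + H} - \left(70 + F{\left(-3,9 \right)}\right)} = \frac{1}{\sqrt{\left(-1\right) 67 - 376} - 54} = \frac{1}{\sqrt{-67 - 376} + \left(-70 + 16\right)} = \frac{1}{\sqrt{-443} - 54} = \frac{1}{i \sqrt{443} - 54} = \frac{1}{-54 + i \sqrt{443}}$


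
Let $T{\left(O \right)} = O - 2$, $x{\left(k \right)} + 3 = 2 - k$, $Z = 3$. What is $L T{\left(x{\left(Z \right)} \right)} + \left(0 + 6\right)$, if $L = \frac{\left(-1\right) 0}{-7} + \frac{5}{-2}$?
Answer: $21$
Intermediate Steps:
$L = - \frac{5}{2}$ ($L = 0 \left(- \frac{1}{7}\right) + 5 \left(- \frac{1}{2}\right) = 0 - \frac{5}{2} = - \frac{5}{2} \approx -2.5$)
$x{\left(k \right)} = -1 - k$ ($x{\left(k \right)} = -3 - \left(-2 + k\right) = -1 - k$)
$T{\left(O \right)} = -2 + O$ ($T{\left(O \right)} = O - 2 = -2 + O$)
$L T{\left(x{\left(Z \right)} \right)} + \left(0 + 6\right) = - \frac{5 \left(-2 - 4\right)}{2} + \left(0 + 6\right) = - \frac{5 \left(-2 - 4\right)}{2} + 6 = \left(- \frac{5}{2}\right) \left(-6\right) + 6 = 15 + 6 = 21$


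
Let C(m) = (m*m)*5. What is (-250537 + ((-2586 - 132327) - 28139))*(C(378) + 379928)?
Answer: -452610294972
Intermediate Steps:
C(m) = 5*m² (C(m) = m²*5 = 5*m²)
(-250537 + ((-2586 - 132327) - 28139))*(C(378) + 379928) = (-250537 + ((-2586 - 132327) - 28139))*(5*378² + 379928) = (-250537 + (-134913 - 28139))*(5*142884 + 379928) = (-250537 - 163052)*(714420 + 379928) = -413589*1094348 = -452610294972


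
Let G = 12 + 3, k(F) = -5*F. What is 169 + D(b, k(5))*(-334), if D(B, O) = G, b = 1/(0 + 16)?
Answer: -4841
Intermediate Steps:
G = 15
b = 1/16 ≈ 0.062500
D(B, O) = 15
169 + D(b, k(5))*(-334) = 169 + 15*(-334) = 169 - 5010 = -4841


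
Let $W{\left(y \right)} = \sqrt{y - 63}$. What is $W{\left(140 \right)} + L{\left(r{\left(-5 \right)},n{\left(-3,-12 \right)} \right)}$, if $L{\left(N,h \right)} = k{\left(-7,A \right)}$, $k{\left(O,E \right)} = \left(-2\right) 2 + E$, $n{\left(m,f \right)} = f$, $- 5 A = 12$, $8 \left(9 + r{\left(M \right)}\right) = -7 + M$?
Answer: $- \frac{32}{5} + \sqrt{77} \approx 2.375$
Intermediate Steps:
$r{\left(M \right)} = - \frac{79}{8} + \frac{M}{8}$ ($r{\left(M \right)} = -9 + \frac{-7 + M}{8} = -9 + \left(- \frac{7}{8} + \frac{M}{8}\right) = - \frac{79}{8} + \frac{M}{8}$)
$A = - \frac{12}{5}$ ($A = \left(- \frac{1}{5}\right) 12 = - \frac{12}{5} \approx -2.4$)
$k{\left(O,E \right)} = -4 + E$
$W{\left(y \right)} = \sqrt{-63 + y}$
$L{\left(N,h \right)} = - \frac{32}{5}$ ($L{\left(N,h \right)} = -4 - \frac{12}{5} = - \frac{32}{5}$)
$W{\left(140 \right)} + L{\left(r{\left(-5 \right)},n{\left(-3,-12 \right)} \right)} = \sqrt{-63 + 140} - \frac{32}{5} = \sqrt{77} - \frac{32}{5} = - \frac{32}{5} + \sqrt{77}$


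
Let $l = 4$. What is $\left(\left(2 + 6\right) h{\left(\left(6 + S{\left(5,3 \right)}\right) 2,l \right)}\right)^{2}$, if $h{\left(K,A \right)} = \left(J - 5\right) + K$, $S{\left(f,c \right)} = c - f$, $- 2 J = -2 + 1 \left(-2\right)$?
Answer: $1600$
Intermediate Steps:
$J = 2$ ($J = - \frac{-2 + 1 \left(-2\right)}{2} = - \frac{-2 - 2}{2} = \left(- \frac{1}{2}\right) \left(-4\right) = 2$)
$h{\left(K,A \right)} = -3 + K$ ($h{\left(K,A \right)} = \left(2 - 5\right) + K = -3 + K$)
$\left(\left(2 + 6\right) h{\left(\left(6 + S{\left(5,3 \right)}\right) 2,l \right)}\right)^{2} = \left(\left(2 + 6\right) \left(-3 + \left(6 + \left(3 - 5\right)\right) 2\right)\right)^{2} = \left(8 \left(-3 + \left(6 + \left(3 - 5\right)\right) 2\right)\right)^{2} = \left(8 \left(-3 + \left(6 - 2\right) 2\right)\right)^{2} = \left(8 \left(-3 + 4 \cdot 2\right)\right)^{2} = \left(8 \left(-3 + 8\right)\right)^{2} = \left(8 \cdot 5\right)^{2} = 40^{2} = 1600$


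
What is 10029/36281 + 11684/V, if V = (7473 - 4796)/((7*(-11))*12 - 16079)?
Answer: -7207667341979/97124237 ≈ -74211.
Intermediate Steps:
V = -2677/17003 (V = 2677/(-77*12 - 16079) = 2677/(-924 - 16079) = 2677/(-17003) = 2677*(-1/17003) = -2677/17003 ≈ -0.15744)
10029/36281 + 11684/V = 10029/36281 + 11684/(-2677/17003) = 10029*(1/36281) + 11684*(-17003/2677) = 10029/36281 - 198663052/2677 = -7207667341979/97124237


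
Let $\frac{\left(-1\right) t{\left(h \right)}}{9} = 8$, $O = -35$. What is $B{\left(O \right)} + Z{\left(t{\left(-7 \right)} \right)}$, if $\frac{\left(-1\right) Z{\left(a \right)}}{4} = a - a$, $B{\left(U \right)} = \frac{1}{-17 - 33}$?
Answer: $- \frac{1}{50} \approx -0.02$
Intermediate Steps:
$t{\left(h \right)} = -72$ ($t{\left(h \right)} = \left(-9\right) 8 = -72$)
$B{\left(U \right)} = - \frac{1}{50}$ ($B{\left(U \right)} = \frac{1}{-50} = - \frac{1}{50}$)
$Z{\left(a \right)} = 0$ ($Z{\left(a \right)} = - 4 \left(a - a\right) = \left(-4\right) 0 = 0$)
$B{\left(O \right)} + Z{\left(t{\left(-7 \right)} \right)} = - \frac{1}{50} + 0 = - \frac{1}{50}$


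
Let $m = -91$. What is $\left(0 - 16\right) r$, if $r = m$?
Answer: $1456$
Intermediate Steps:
$r = -91$
$\left(0 - 16\right) r = \left(0 - 16\right) \left(-91\right) = \left(-16\right) \left(-91\right) = 1456$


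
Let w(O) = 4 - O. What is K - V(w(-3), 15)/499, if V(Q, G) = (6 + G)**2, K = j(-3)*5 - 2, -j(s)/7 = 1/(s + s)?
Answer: 8831/2994 ≈ 2.9496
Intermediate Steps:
j(s) = -7/(2*s) (j(s) = -7/(s + s) = -7*1/(2*s) = -7/(2*s))
K = 23/6 (K = -7/2/(-3)*5 - 2 = -7/2*(-1/3)*5 - 2 = (7/6)*5 - 2 = 35/6 - 2 = 23/6 ≈ 3.8333)
K - V(w(-3), 15)/499 = 23/6 - (6 + 15)**2/499 = 23/6 - 21**2/499 = 23/6 - 441/499 = 8831/2994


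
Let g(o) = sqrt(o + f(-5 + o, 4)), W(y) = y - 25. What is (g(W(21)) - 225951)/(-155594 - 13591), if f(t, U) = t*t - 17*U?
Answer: 75316/56395 ≈ 1.3355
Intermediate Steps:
W(y) = -25 + y
f(t, U) = t**2 - 17*U
g(o) = sqrt(-68 + o + (-5 + o)**2) (g(o) = sqrt(o + ((-5 + o)**2 - 17*4)) = sqrt(o + ((-5 + o)**2 - 68)) = sqrt(o + (-68 + (-5 + o)**2)) = sqrt(-68 + o + (-5 + o)**2))
(g(W(21)) - 225951)/(-155594 - 13591) = (sqrt(-68 + (-25 + 21) + (-5 + (-25 + 21))**2) - 225951)/(-155594 - 13591) = (sqrt(-68 - 4 + (-5 - 4)**2) - 225951)/(-169185) = (sqrt(-68 - 4 + (-9)**2) - 225951)*(-1/169185) = (sqrt(-68 - 4 + 81) - 225951)*(-1/169185) = (sqrt(9) - 225951)*(-1/169185) = (3 - 225951)*(-1/169185) = -225948*(-1/169185) = 75316/56395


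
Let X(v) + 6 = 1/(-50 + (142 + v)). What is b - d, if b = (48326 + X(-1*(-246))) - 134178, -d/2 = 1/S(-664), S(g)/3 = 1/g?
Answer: -87508873/1014 ≈ -86301.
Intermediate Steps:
S(g) = 3/g
d = 1328/3 (d = -2/(3/(-664)) = -2/(3*(-1/664)) = -2/(-3/664) = -2*(-664/3) = 1328/3 ≈ 442.67)
X(v) = -6 + 1/(92 + v) (X(v) = -6 + 1/(-50 + (142 + v)) = -6 + 1/(92 + v))
b = -29020003/338 (b = (48326 + (-551 - (-6)*(-246))/(92 - 1*(-246))) - 134178 = (48326 + (-551 - 6*246)/(92 + 246)) - 134178 = (48326 + (-551 - 1476)/338) - 134178 = (48326 + (1/338)*(-2027)) - 134178 = (48326 - 2027/338) - 134178 = 16332161/338 - 134178 = -29020003/338 ≈ -85858.)
b - d = -29020003/338 - 1*1328/3 = -29020003/338 - 1328/3 = -87508873/1014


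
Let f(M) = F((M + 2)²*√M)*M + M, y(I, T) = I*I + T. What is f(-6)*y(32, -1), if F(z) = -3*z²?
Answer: -28290042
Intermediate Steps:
y(I, T) = T + I² (y(I, T) = I² + T = T + I²)
f(M) = M - 3*M²*(2 + M)⁴ (f(M) = (-3*M*(M + 2)⁴)*M + M = (-3*M*(2 + M)⁴)*M + M = -3*M²*(2 + M)⁴ + M = M - 3*M²*(2 + M)⁴)
f(-6)*y(32, -1) = (-6 - 3*(-6)²*(2 - 6)⁴)*(-1 + 32²) = (-6 - 3*36*(-4)⁴)*(-1 + 1024) = (-6 - 3*36*256)*1023 = (-6 - 27648)*1023 = -27654*1023 = -28290042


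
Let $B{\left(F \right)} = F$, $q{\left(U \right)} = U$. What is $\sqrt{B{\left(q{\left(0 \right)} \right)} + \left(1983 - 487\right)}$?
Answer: $2 \sqrt{374} \approx 38.678$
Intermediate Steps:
$\sqrt{B{\left(q{\left(0 \right)} \right)} + \left(1983 - 487\right)} = \sqrt{0 + \left(1983 - 487\right)} = \sqrt{0 + 1496} = \sqrt{1496} = 2 \sqrt{374}$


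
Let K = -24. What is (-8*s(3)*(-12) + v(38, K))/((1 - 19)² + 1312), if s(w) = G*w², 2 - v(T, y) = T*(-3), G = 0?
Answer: 29/409 ≈ 0.070905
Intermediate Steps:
v(T, y) = 2 + 3*T (v(T, y) = 2 - T*(-3) = 2 - (-3)*T = 2 + 3*T)
s(w) = 0 (s(w) = 0*w² = 0)
(-8*s(3)*(-12) + v(38, K))/((1 - 19)² + 1312) = (-8*0*(-12) + (2 + 3*38))/((1 - 19)² + 1312) = (0*(-12) + (2 + 114))/((-18)² + 1312) = (0 + 116)/(324 + 1312) = 116/1636 = 116*(1/1636) = 29/409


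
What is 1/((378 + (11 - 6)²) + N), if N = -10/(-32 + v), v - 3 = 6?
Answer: 23/9279 ≈ 0.0024787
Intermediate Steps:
v = 9 (v = 3 + 6 = 9)
N = 10/23 (N = -10/(-32 + 9) = -10/(-23) = -1/23*(-10) = 10/23 ≈ 0.43478)
1/((378 + (11 - 6)²) + N) = 1/((378 + (11 - 6)²) + 10/23) = 1/((378 + 5²) + 10/23) = 1/((378 + 25) + 10/23) = 1/(403 + 10/23) = 1/(9279/23) = 23/9279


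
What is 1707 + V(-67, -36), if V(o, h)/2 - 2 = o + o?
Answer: 1443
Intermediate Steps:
V(o, h) = 4 + 4*o (V(o, h) = 4 + 2*(o + o) = 4 + 2*(2*o) = 4 + 4*o)
1707 + V(-67, -36) = 1707 + (4 + 4*(-67)) = 1707 + (4 - 268) = 1707 - 264 = 1443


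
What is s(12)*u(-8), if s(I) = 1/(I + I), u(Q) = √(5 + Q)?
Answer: I*√3/24 ≈ 0.072169*I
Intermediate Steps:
s(I) = 1/(2*I)
s(12)*u(-8) = ((½)/12)*√(5 - 8) = ((½)*(1/12))*√(-3) = (I*√3)/24 = I*√3/24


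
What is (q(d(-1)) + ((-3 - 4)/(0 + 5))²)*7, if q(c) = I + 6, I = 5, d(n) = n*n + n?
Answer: 2268/25 ≈ 90.720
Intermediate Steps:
d(n) = n + n² (d(n) = n² + n = n + n²)
q(c) = 11 (q(c) = 5 + 6 = 11)
(q(d(-1)) + ((-3 - 4)/(0 + 5))²)*7 = (11 + ((-3 - 4)/(0 + 5))²)*7 = (11 + (-7/5)²)*7 = (11 + 49/25)*7 = (324/25)*7 = 2268/25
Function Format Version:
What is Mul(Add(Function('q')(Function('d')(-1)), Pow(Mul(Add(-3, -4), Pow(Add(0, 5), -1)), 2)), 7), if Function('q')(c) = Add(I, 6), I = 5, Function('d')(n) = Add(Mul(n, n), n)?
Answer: Rational(2268, 25) ≈ 90.720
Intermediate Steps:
Function('d')(n) = Add(n, Pow(n, 2)) (Function('d')(n) = Add(Pow(n, 2), n) = Add(n, Pow(n, 2)))
Function('q')(c) = 11 (Function('q')(c) = Add(5, 6) = 11)
Mul(Add(Function('q')(Function('d')(-1)), Pow(Mul(Add(-3, -4), Pow(Add(0, 5), -1)), 2)), 7) = Mul(Add(11, Pow(Mul(Add(-3, -4), Pow(Add(0, 5), -1)), 2)), 7) = Mul(Add(11, Pow(Mul(-7, Pow(5, -1)), 2)), 7) = Mul(Add(11, Pow(Mul(-7, Rational(1, 5)), 2)), 7) = Mul(Add(11, Pow(Rational(-7, 5), 2)), 7) = Mul(Add(11, Rational(49, 25)), 7) = Mul(Rational(324, 25), 7) = Rational(2268, 25)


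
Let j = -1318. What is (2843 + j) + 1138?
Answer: 2663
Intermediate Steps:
(2843 + j) + 1138 = (2843 - 1318) + 1138 = 1525 + 1138 = 2663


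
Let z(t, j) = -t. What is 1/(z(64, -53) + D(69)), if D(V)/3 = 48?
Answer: 1/80 ≈ 0.012500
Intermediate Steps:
D(V) = 144 (D(V) = 3*48 = 144)
1/(z(64, -53) + D(69)) = 1/(-1*64 + 144) = 1/(-64 + 144) = 1/80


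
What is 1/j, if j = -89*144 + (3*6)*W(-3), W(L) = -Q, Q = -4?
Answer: -1/12744 ≈ -7.8468e-5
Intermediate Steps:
W(L) = 4 (W(L) = -1*(-4) = 4)
j = -12744 (j = -89*144 + (3*6)*4 = -12816 + 18*4 = -12816 + 72 = -12744)
1/j = 1/(-12744) = -1/12744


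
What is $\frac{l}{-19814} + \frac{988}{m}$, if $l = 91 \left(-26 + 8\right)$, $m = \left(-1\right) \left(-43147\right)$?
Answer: $\frac{3471193}{32881333} \approx 0.10557$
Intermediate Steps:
$m = 43147$
$l = -1638$ ($l = 91 \left(-18\right) = -1638$)
$\frac{l}{-19814} + \frac{988}{m} = - \frac{1638}{-19814} + \frac{988}{43147} = \left(-1638\right) \left(- \frac{1}{19814}\right) + 988 \cdot \frac{1}{43147} = \frac{819}{9907} + \frac{76}{3319} = \frac{3471193}{32881333}$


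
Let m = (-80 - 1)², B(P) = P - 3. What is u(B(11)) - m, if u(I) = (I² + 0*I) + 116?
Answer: -6381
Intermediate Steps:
B(P) = -3 + P
u(I) = 116 + I² (u(I) = (I² + 0) + 116 = I² + 116 = 116 + I²)
m = 6561 (m = (-81)² = 6561)
u(B(11)) - m = (116 + (-3 + 11)²) - 1*6561 = (116 + 8²) - 6561 = (116 + 64) - 6561 = 180 - 6561 = -6381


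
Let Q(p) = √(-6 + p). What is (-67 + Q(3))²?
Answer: (67 - I*√3)² ≈ 4486.0 - 232.09*I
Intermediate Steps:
(-67 + Q(3))² = (-67 + √(-6 + 3))² = (-67 + √(-3))² = (-67 + I*√3)²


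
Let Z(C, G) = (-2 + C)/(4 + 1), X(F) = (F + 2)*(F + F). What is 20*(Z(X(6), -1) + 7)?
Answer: 516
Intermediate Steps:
X(F) = 2*F*(2 + F) (X(F) = (2 + F)*(2*F) = 2*F*(2 + F))
Z(C, G) = -⅖ + C/5 (Z(C, G) = (-2 + C)/5 = (-2 + C)*(⅕) = -⅖ + C/5)
20*(Z(X(6), -1) + 7) = 20*((-⅖ + (2*6*(2 + 6))/5) + 7) = 20*((-⅖ + (2*6*8)/5) + 7) = 20*((-⅖ + (⅕)*96) + 7) = 20*((-⅖ + 96/5) + 7) = 20*(94/5 + 7) = 20*(129/5) = 516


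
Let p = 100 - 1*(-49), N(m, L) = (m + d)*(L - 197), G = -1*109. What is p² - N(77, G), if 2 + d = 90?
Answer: 72691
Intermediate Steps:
d = 88 (d = -2 + 90 = 88)
G = -109
N(m, L) = (-197 + L)*(88 + m) (N(m, L) = (m + 88)*(L - 197) = (88 + m)*(-197 + L) = (-197 + L)*(88 + m))
p = 149 (p = 100 + 49 = 149)
p² - N(77, G) = 149² - (-17336 - 197*77 + 88*(-109) - 109*77) = 22201 - (-17336 - 15169 - 9592 - 8393) = 22201 - 1*(-50490) = 22201 + 50490 = 72691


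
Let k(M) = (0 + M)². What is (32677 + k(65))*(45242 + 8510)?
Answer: 1983556304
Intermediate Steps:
k(M) = M²
(32677 + k(65))*(45242 + 8510) = (32677 + 65²)*(45242 + 8510) = (32677 + 4225)*53752 = 36902*53752 = 1983556304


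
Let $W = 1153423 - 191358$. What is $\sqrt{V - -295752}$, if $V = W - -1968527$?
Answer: $22 \sqrt{6666} \approx 1796.2$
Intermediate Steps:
$W = 962065$
$V = 2930592$ ($V = 962065 - -1968527 = 962065 + 1968527 = 2930592$)
$\sqrt{V - -295752} = \sqrt{2930592 - -295752} = \sqrt{2930592 + \left(-222761 + 518513\right)} = \sqrt{2930592 + 295752} = \sqrt{3226344} = 22 \sqrt{6666}$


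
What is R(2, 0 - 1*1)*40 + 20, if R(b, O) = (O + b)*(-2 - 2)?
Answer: -140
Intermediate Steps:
R(b, O) = -4*O - 4*b (R(b, O) = (O + b)*(-4) = -4*O - 4*b)
R(2, 0 - 1*1)*40 + 20 = (-4*(0 - 1*1) - 4*2)*40 + 20 = (-4*(0 - 1) - 8)*40 + 20 = (-4*(-1) - 8)*40 + 20 = (4 - 8)*40 + 20 = -4*40 + 20 = -160 + 20 = -140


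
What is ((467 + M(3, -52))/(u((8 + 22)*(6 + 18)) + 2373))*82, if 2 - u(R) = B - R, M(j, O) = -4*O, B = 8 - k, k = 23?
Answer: 5535/311 ≈ 17.797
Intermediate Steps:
B = -15 (B = 8 - 1*23 = 8 - 23 = -15)
u(R) = 17 + R (u(R) = 2 - (-15 - R) = 2 + (15 + R) = 17 + R)
((467 + M(3, -52))/(u((8 + 22)*(6 + 18)) + 2373))*82 = ((467 - 4*(-52))/((17 + (8 + 22)*(6 + 18)) + 2373))*82 = ((467 + 208)/((17 + 30*24) + 2373))*82 = (675/((17 + 720) + 2373))*82 = (675/(737 + 2373))*82 = (675/3110)*82 = (675*(1/3110))*82 = (135/622)*82 = 5535/311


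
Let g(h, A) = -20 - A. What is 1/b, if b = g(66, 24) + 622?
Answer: 1/578 ≈ 0.0017301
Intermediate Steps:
b = 578 (b = (-20 - 1*24) + 622 = (-20 - 24) + 622 = -44 + 622 = 578)
1/b = 1/578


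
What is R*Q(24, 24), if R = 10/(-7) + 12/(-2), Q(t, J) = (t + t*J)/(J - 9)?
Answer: -2080/7 ≈ -297.14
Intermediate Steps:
Q(t, J) = (t + J*t)/(-9 + J)
R = -52/7 (R = 10*(-⅐) + 12*(-½) = -10/7 - 6 = -52/7 ≈ -7.4286)
R*Q(24, 24) = -1248*(1 + 24)/(7*(-9 + 24)) = -1248*25/(7*15) = -52/7*40 = -2080/7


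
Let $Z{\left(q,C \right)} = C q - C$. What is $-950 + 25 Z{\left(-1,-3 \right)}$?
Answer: $-800$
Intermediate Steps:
$Z{\left(q,C \right)} = - C + C q$
$-950 + 25 Z{\left(-1,-3 \right)} = -950 + 25 \left(- 3 \left(-1 - 1\right)\right) = -950 + 25 \left(\left(-3\right) \left(-2\right)\right) = -950 + 25 \cdot 6 = -950 + 150 = -800$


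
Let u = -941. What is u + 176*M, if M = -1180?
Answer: -208621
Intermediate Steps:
u + 176*M = -941 + 176*(-1180) = -941 - 207680 = -208621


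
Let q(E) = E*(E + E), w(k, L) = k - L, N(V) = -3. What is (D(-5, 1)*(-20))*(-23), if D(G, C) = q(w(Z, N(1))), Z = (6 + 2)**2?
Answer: 4129880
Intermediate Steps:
Z = 64 (Z = 8**2 = 64)
q(E) = 2*E**2 (q(E) = E*(2*E) = 2*E**2)
D(G, C) = 8978 (D(G, C) = 2*(64 - 1*(-3))**2 = 2*(64 + 3)**2 = 2*67**2 = 2*4489 = 8978)
(D(-5, 1)*(-20))*(-23) = (8978*(-20))*(-23) = -179560*(-23) = 4129880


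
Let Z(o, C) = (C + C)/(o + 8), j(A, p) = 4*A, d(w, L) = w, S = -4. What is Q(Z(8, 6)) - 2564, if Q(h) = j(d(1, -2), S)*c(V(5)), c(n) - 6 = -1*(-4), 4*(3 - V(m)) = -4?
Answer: -2524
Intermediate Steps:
V(m) = 4 (V(m) = 3 - 1/4*(-4) = 3 + 1 = 4)
c(n) = 10 (c(n) = 6 - 1*(-4) = 6 + 4 = 10)
Z(o, C) = 2*C/(8 + o) (Z(o, C) = (2*C)/(8 + o) = 2*C/(8 + o))
Q(h) = 40 (Q(h) = (4*1)*10 = 4*10 = 40)
Q(Z(8, 6)) - 2564 = 40 - 2564 = -2524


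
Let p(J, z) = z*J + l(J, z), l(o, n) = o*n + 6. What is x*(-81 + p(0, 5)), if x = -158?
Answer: 11850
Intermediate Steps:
l(o, n) = 6 + n*o (l(o, n) = n*o + 6 = 6 + n*o)
p(J, z) = 6 + 2*J*z (p(J, z) = z*J + (6 + z*J) = J*z + (6 + J*z) = 6 + 2*J*z)
x*(-81 + p(0, 5)) = -158*(-81 + (6 + 2*0*5)) = -158*(-81 + (6 + 0)) = -158*(-81 + 6) = -158*(-75) = 11850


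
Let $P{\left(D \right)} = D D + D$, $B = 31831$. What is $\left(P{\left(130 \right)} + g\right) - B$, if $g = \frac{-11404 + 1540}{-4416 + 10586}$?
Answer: $- \frac{45666017}{3085} \approx -14803.0$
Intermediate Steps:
$g = - \frac{4932}{3085}$ ($g = - \frac{9864}{6170} = \left(-9864\right) \frac{1}{6170} = - \frac{4932}{3085} \approx -1.5987$)
$P{\left(D \right)} = D + D^{2}$ ($P{\left(D \right)} = D^{2} + D = D + D^{2}$)
$\left(P{\left(130 \right)} + g\right) - B = \left(130 \left(1 + 130\right) - \frac{4932}{3085}\right) - 31831 = \left(130 \cdot 131 - \frac{4932}{3085}\right) - 31831 = \left(17030 - \frac{4932}{3085}\right) - 31831 = \frac{52532618}{3085} - 31831 = - \frac{45666017}{3085}$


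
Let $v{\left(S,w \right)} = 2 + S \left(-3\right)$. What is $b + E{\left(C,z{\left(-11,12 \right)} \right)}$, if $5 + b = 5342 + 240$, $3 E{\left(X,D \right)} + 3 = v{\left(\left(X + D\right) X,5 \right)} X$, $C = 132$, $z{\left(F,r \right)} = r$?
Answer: $-2503392$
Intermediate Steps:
$v{\left(S,w \right)} = 2 - 3 S$
$E{\left(X,D \right)} = -1 + \frac{X \left(2 - 3 X \left(D + X\right)\right)}{3}$ ($E{\left(X,D \right)} = -1 + \frac{\left(2 - 3 \left(X + D\right) X\right) X}{3} = -1 + \frac{\left(2 - 3 \left(D + X\right) X\right) X}{3} = -1 + \frac{\left(2 - 3 X \left(D + X\right)\right) X}{3} = -1 + \frac{X \left(2 - 3 X \left(D + X\right)\right)}{3}$)
$b = 5577$ ($b = -5 + \left(5342 + 240\right) = -5 + 5582 = 5577$)
$b + E{\left(C,z{\left(-11,12 \right)} \right)} = 5577 - \left(1 + 44 \left(-2 + 3 \cdot 132 \left(12 + 132\right)\right)\right) = 5577 - \left(1 + 44 \left(-2 + 3 \cdot 132 \cdot 144\right)\right) = 5577 - \left(1 + 44 \left(-2 + 57024\right)\right) = 5577 - \left(1 + 44 \cdot 57022\right) = 5577 - 2508969 = -2503392$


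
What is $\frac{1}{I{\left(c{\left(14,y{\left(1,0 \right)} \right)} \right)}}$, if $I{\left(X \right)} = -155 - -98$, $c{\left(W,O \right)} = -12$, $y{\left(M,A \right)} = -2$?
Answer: $- \frac{1}{57} \approx -0.017544$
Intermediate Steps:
$I{\left(X \right)} = -57$ ($I{\left(X \right)} = -155 + 98 = -57$)
$\frac{1}{I{\left(c{\left(14,y{\left(1,0 \right)} \right)} \right)}} = \frac{1}{-57} = - \frac{1}{57}$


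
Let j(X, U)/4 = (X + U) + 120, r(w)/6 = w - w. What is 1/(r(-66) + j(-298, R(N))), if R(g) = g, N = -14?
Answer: -1/768 ≈ -0.0013021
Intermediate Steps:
r(w) = 0 (r(w) = 6*(w - w) = 6*0 = 0)
j(X, U) = 480 + 4*U + 4*X (j(X, U) = 4*((X + U) + 120) = 4*((U + X) + 120) = 4*(120 + U + X) = 480 + 4*U + 4*X)
1/(r(-66) + j(-298, R(N))) = 1/(0 + (480 + 4*(-14) + 4*(-298))) = 1/(0 + (480 - 56 - 1192)) = 1/(0 - 768) = 1/(-768) = -1/768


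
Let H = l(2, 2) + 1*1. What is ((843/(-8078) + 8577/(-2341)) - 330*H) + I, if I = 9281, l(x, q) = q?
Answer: 156716509549/18910598 ≈ 8287.2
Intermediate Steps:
H = 3 (H = 2 + 1*1 = 2 + 1 = 3)
((843/(-8078) + 8577/(-2341)) - 330*H) + I = ((843/(-8078) + 8577/(-2341)) - 330*3) + 9281 = ((843*(-1/8078) + 8577*(-1/2341)) - 990) + 9281 = ((-843/8078 - 8577/2341) - 990) + 9281 = (-71258469/18910598 - 990) + 9281 = -18792750489/18910598 + 9281 = 156716509549/18910598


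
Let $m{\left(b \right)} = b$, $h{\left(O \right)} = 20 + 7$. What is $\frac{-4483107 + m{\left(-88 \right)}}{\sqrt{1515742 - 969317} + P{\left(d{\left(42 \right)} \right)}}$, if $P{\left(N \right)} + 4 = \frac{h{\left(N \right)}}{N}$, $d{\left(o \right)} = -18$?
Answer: $- \frac{8966390}{198689} - \frac{89663900 \sqrt{21857}}{2185579} \approx -6110.3$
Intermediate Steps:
$h{\left(O \right)} = 27$
$P{\left(N \right)} = -4 + \frac{27}{N}$
$\frac{-4483107 + m{\left(-88 \right)}}{\sqrt{1515742 - 969317} + P{\left(d{\left(42 \right)} \right)}} = \frac{-4483107 - 88}{\sqrt{1515742 - 969317} - \left(4 - \frac{27}{-18}\right)} = - \frac{4483195}{\sqrt{546425} + \left(-4 + 27 \left(- \frac{1}{18}\right)\right)} = - \frac{4483195}{5 \sqrt{21857} - \frac{11}{2}} = - \frac{4483195}{- \frac{11}{2} + 5 \sqrt{21857}}$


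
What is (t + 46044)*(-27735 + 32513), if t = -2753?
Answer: 206844398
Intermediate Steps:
(t + 46044)*(-27735 + 32513) = (-2753 + 46044)*(-27735 + 32513) = 43291*4778 = 206844398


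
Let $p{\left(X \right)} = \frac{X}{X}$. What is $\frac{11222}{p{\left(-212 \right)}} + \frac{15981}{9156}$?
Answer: $\frac{4893553}{436} \approx 11224.0$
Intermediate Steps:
$p{\left(X \right)} = 1$
$\frac{11222}{p{\left(-212 \right)}} + \frac{15981}{9156} = \frac{11222}{1} + \frac{15981}{9156} = 11222 \cdot 1 + 15981 \cdot \frac{1}{9156} = 11222 + \frac{761}{436} = \frac{4893553}{436}$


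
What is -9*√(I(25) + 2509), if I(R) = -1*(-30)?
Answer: -9*√2539 ≈ -453.50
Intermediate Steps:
I(R) = 30
-9*√(I(25) + 2509) = -9*√(30 + 2509) = -9*√2539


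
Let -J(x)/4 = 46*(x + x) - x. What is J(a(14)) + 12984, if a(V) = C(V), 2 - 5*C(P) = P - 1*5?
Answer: 67468/5 ≈ 13494.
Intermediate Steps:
C(P) = 7/5 - P/5 (C(P) = 2/5 - (P - 1*5)/5 = 2/5 - (P - 5)/5 = 2/5 - (-5 + P)/5 = 2/5 + (1 - P/5) = 7/5 - P/5)
a(V) = 7/5 - V/5
J(x) = -364*x (J(x) = -4*(46*(x + x) - x) = -4*(46*(2*x) - x) = -4*(92*x - x) = -364*x)
J(a(14)) + 12984 = -364*(7/5 - 1/5*14) + 12984 = -364*(7/5 - 14/5) + 12984 = -364*(-7/5) + 12984 = 2548/5 + 12984 = 67468/5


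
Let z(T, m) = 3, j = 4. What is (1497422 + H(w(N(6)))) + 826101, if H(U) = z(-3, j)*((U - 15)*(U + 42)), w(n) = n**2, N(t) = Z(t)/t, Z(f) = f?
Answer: 2321717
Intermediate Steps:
N(t) = 1 (N(t) = t/t = 1)
H(U) = 3*(-15 + U)*(42 + U) (H(U) = 3*((U - 15)*(U + 42)) = 3*((-15 + U)*(42 + U)) = 3*(-15 + U)*(42 + U))
(1497422 + H(w(N(6)))) + 826101 = (1497422 + (-1890 + 3*(1**2)**2 + 81*1**2)) + 826101 = (1497422 + (-1890 + 3*1**2 + 81*1)) + 826101 = (1497422 + (-1890 + 3*1 + 81)) + 826101 = (1497422 + (-1890 + 3 + 81)) + 826101 = (1497422 - 1806) + 826101 = 1495616 + 826101 = 2321717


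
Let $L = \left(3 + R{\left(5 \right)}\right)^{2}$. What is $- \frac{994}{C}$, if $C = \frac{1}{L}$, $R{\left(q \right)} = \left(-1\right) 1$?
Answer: $-3976$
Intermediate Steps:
$R{\left(q \right)} = -1$
$L = 4$ ($L = \left(3 - 1\right)^{2} = 2^{2} = 4$)
$C = \frac{1}{4} \approx 0.25$
$- \frac{994}{C} = - 994 \frac{1}{\frac{1}{4}} = \left(-994\right) 4 = -3976$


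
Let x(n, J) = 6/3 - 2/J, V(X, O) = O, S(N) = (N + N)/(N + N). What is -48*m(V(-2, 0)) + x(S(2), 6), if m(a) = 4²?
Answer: -2299/3 ≈ -766.33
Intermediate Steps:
S(N) = 1 (S(N) = (2*N)/((2*N)) = (2*N)*(1/(2*N)) = 1)
x(n, J) = 2 - 2/J (x(n, J) = 6*(⅓) - 2/J = 2 - 2/J)
m(a) = 16
-48*m(V(-2, 0)) + x(S(2), 6) = -48*16 + (2 - 2/6) = -768 + (2 - 2*⅙) = -768 + (2 - ⅓) = -768 + 5/3 = -2299/3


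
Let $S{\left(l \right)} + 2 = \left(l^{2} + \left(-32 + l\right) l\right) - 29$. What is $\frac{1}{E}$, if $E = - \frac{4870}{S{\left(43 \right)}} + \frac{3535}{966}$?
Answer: $\frac{316158}{484895} \approx 0.65201$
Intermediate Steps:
$S{\left(l \right)} = -31 + l^{2} + l \left(-32 + l\right)$ ($S{\left(l \right)} = -2 - \left(29 - l^{2} - \left(-32 + l\right) l\right) = -2 - \left(29 - l^{2} - l \left(-32 + l\right)\right) = -2 + \left(-29 + l^{2} + l \left(-32 + l\right)\right) = -31 + l^{2} + l \left(-32 + l\right)$)
$E = \frac{484895}{316158}$ ($E = - \frac{4870}{-31 - 1376 + 2 \cdot 43^{2}} + \frac{3535}{966} = - \frac{4870}{-31 - 1376 + 2 \cdot 1849} + 3535 \cdot \frac{1}{966} = - \frac{4870}{-31 - 1376 + 3698} + \frac{505}{138} = - \frac{4870}{2291} + \frac{505}{138} = \frac{484895}{316158} \approx 1.5337$)
$\frac{1}{E} = \frac{1}{\frac{484895}{316158}} = \frac{316158}{484895}$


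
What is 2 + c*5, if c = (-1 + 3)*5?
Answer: 52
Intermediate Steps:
c = 10 (c = 2*5 = 10)
2 + c*5 = 2 + 10*5 = 2 + 50 = 52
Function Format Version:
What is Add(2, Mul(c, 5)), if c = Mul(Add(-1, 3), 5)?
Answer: 52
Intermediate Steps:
c = 10 (c = Mul(2, 5) = 10)
Add(2, Mul(c, 5)) = Add(2, Mul(10, 5)) = Add(2, 50) = 52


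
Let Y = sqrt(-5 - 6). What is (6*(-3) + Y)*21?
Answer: -378 + 21*I*sqrt(11) ≈ -378.0 + 69.649*I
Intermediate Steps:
Y = I*sqrt(11) (Y = sqrt(-11) = I*sqrt(11) ≈ 3.3166*I)
(6*(-3) + Y)*21 = (6*(-3) + I*sqrt(11))*21 = (-18 + I*sqrt(11))*21 = -378 + 21*I*sqrt(11)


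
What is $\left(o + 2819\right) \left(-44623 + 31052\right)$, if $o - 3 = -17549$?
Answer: $199860117$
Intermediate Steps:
$o = -17546$ ($o = 3 - 17549 = -17546$)
$\left(o + 2819\right) \left(-44623 + 31052\right) = \left(-17546 + 2819\right) \left(-44623 + 31052\right) = \left(-14727\right) \left(-13571\right) = 199860117$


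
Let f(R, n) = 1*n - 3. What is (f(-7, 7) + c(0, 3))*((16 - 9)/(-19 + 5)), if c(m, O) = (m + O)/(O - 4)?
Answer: -½ ≈ -0.50000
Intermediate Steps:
f(R, n) = -3 + n (f(R, n) = n - 3 = -3 + n)
c(m, O) = (O + m)/(-4 + O)
(f(-7, 7) + c(0, 3))*((16 - 9)/(-19 + 5)) = ((-3 + 7) + (3 + 0)/(-4 + 3))*((16 - 9)/(-19 + 5)) = (4 + 3/(-1))*(7/(-14)) = (4 - 1*3)*(7*(-1/14)) = (4 - 3)*(-½) = 1*(-½) = -½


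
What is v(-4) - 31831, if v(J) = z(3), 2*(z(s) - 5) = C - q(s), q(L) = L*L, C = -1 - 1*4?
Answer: -31833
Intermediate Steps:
C = -5 (C = -1 - 4 = -5)
q(L) = L²
z(s) = 5/2 - s²/2 (z(s) = 5 + (-5 - s²)/2 = 5 + (-5/2 - s²/2) = 5/2 - s²/2)
v(J) = -2 (v(J) = 5/2 - ½*3² = 5/2 - ½*9 = 5/2 - 9/2 = -2)
v(-4) - 31831 = -2 - 31831 = -31833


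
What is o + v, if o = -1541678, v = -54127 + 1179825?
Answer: -415980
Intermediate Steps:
v = 1125698
o + v = -1541678 + 1125698 = -415980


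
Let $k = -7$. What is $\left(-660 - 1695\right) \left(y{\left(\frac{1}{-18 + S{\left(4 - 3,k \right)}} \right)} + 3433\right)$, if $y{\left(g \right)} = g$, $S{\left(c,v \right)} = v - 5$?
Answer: $- \frac{16169273}{2} \approx -8.0846 \cdot 10^{6}$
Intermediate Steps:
$S{\left(c,v \right)} = -5 + v$
$\left(-660 - 1695\right) \left(y{\left(\frac{1}{-18 + S{\left(4 - 3,k \right)}} \right)} + 3433\right) = \left(-660 - 1695\right) \left(\frac{1}{-18 - 12} + 3433\right) = - 2355 \left(\frac{1}{-18 - 12} + 3433\right) = - 2355 \left(\frac{1}{-30} + 3433\right) = - 2355 \left(- \frac{1}{30} + 3433\right) = \left(-2355\right) \frac{102989}{30} = - \frac{16169273}{2}$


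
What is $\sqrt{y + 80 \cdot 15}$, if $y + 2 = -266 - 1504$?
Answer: $2 i \sqrt{143} \approx 23.917 i$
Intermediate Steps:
$y = -1772$ ($y = -2 - 1770 = -1772$)
$\sqrt{y + 80 \cdot 15} = \sqrt{-1772 + 80 \cdot 15} = \sqrt{-1772 + 1200} = \sqrt{-572} = 2 i \sqrt{143}$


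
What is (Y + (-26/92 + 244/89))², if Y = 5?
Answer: 932508369/16760836 ≈ 55.636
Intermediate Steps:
(Y + (-26/92 + 244/89))² = (5 + (-26/92 + 244/89))² = (5 + (-26*1/92 + 244*(1/89)))² = (5 + (-13/46 + 244/89))² = (5 + 10067/4094)² = (30537/4094)² = 932508369/16760836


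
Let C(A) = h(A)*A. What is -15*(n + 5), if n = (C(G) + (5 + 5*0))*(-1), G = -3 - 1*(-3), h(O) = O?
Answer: 0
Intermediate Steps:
G = 0 (G = -3 + 3 = 0)
C(A) = A**2 (C(A) = A*A = A**2)
n = -5 (n = (0**2 + (5 + 5*0))*(-1) = (0 + (5 + 0))*(-1) = (0 + 5)*(-1) = 5*(-1) = -5)
-15*(n + 5) = -15*(-5 + 5) = -15*0 = 0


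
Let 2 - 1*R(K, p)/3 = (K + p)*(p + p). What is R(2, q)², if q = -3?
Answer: 144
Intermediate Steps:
R(K, p) = 6 - 6*p*(K + p) (R(K, p) = 6 - 3*(K + p)*(p + p) = 6 - 3*(K + p)*2*p = 6 - 6*p*(K + p))
R(2, q)² = (6 - 6*(-3)² - 6*2*(-3))² = (6 - 6*9 + 36)² = (6 - 54 + 36)² = (-12)² = 144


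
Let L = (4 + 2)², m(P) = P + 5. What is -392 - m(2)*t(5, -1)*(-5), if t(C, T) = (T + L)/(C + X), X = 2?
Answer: -217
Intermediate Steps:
m(P) = 5 + P
L = 36 (L = 6² = 36)
t(C, T) = (36 + T)/(2 + C) (t(C, T) = (T + 36)/(C + 2) = (36 + T)/(2 + C))
-392 - m(2)*t(5, -1)*(-5) = -392 - (5 + 2)*((36 - 1)/(2 + 5))*(-5) = -392 - 7*(35/7)*(-5) = -392 - 7*((⅐)*35)*(-5) = -392 - 7*5*(-5) = -392 - 35*(-5) = -392 - 1*(-175) = -392 + 175 = -217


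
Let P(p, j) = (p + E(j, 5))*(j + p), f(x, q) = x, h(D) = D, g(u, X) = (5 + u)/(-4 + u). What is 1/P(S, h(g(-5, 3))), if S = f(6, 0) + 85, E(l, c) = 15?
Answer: 1/9646 ≈ 0.00010367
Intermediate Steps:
g(u, X) = (5 + u)/(-4 + u)
S = 91 (S = 6 + 85 = 91)
P(p, j) = (15 + p)*(j + p) (P(p, j) = (p + 15)*(j + p) = (15 + p)*(j + p))
1/P(S, h(g(-5, 3))) = 1/(91² + 15*((5 - 5)/(-4 - 5)) + 15*91 + ((5 - 5)/(-4 - 5))*91) = 1/(8281 + 15*(0/(-9)) + 1365 + (0/(-9))*91) = 1/(8281 + 15*(-⅑*0) + 1365 - ⅑*0*91) = 1/(8281 + 15*0 + 1365 + 0*91) = 1/(8281 + 0 + 1365 + 0) = 1/9646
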